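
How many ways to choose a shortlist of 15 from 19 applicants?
C(19,15) = 19!/(15!×4!) = 3876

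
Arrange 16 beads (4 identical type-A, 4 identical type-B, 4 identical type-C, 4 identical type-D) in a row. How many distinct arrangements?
16! / (4! × 4! × 4! × 4!) = 63063000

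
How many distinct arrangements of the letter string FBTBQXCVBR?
10! / (1! × 3! × 1! × 1! × 1! × 1! × 1! × 1!) = 604800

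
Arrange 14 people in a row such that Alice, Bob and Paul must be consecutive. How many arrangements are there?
Treat the 3 as one block: (14-3+1)! × 3! = 479001600 × 6 = 2874009600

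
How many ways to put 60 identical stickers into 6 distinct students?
C(60+6-1, 6-1) = C(65, 5) = 8259888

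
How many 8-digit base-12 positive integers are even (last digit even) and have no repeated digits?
Last∈{0,2,4,6,8,10}. Last=0: 1663200. Last nonzero: 5×10×P(10,6) = 7560000. Total = 9223200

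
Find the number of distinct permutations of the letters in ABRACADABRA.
11! / (5! × 2! × 2! × 1! × 1!) = 83160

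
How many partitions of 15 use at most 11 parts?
By conjugation, equals partitions of 15 into parts ≤ 11. Let r_j(i) = number of partitions of i into parts ≤ j, for i = 0..15. r_1(i) = 1 for all i; r_j(i) = r_{j-1}(i) + r_j(i-j). Rows j = 2..11: ≤2: 1 1 2 2 3 3 4 4 5 5 6 6 7 7 8 8; ≤3: 1 1 2 3 4 5 7 8 10 12 14 16 19 21 24 27; ≤4: 1 1 2 3 5 6 9 11 15 18 23 27 34 39 47 54; ≤5: 1 1 2 3 5 7 10 13 18 23 30 37 47 57 70 84; ≤6: 1 1 2 3 5 7 11 14 20 26 35 44 58 71 90 110; ≤7: 1 1 2 3 5 7 11 15 21 28 38 49 65 82 105 131; ≤8: 1 1 2 3 5 7 11 15 22 29 40 52 70 89 116 146; ≤9: 1 1 2 3 5 7 11 15 22 30 41 54 73 94 123 157; ≤10: 1 1 2 3 5 7 11 15 22 30 42 55 75 97 128 164; ≤11: 1 1 2 3 5 7 11 15 22 30 42 56 76 99 131 169. r_11(15) = 169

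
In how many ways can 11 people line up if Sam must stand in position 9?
Fix one position: (11-1)! = 3628800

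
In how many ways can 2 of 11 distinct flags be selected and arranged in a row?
P(11,2) = 11!/(11-2)! = 110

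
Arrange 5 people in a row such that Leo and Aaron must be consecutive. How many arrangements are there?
Treat the 2 as one block: (5-2+1)! × 2! = 24 × 2 = 48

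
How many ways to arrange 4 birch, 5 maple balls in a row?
9! / (4! × 5!) = 126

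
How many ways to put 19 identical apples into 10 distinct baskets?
C(19+10-1, 10-1) = C(28, 9) = 6906900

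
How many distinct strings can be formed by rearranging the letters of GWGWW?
5! / (3! × 2!) = 10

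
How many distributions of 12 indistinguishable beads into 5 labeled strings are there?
C(12+5-1, 5-1) = C(16, 4) = 1820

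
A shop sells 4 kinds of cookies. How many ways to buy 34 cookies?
C(34+4-1, 4-1) = C(37, 3) = 7770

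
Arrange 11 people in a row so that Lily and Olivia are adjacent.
Treat as block: (11-1)! × 2! = 3628800 × 2 = 7257600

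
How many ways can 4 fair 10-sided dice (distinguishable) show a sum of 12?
Coefficient of x^12 in (x + x² + ... + x^10)^4. By inclusion-exclusion on dice exceeding 10: Σ_j (-1)^j C(4,j)·C(12-1-10j, 3) = C(4,0)·C(11,3) = 1·165 = 165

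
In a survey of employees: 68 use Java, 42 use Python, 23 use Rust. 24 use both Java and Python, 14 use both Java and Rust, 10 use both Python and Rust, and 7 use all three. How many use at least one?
|A∪B∪C| = 68+42+23-24-14-10+7 = 92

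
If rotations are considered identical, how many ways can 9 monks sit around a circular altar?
Circular: fix one position, arrange the rest. (9-1)! = 40320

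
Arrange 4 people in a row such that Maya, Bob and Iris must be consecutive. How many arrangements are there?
Treat the 3 as one block: (4-3+1)! × 3! = 2 × 6 = 12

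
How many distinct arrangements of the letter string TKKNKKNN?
8! / (3! × 4! × 1!) = 280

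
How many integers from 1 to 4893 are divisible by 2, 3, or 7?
⌊4893/2⌋+⌊4893/3⌋+⌊4893/7⌋ - ⌊4893/6⌋-⌊4893/14⌋-⌊4893/21⌋ + ⌊4893/42⌋ = 2446+1631+699 - 815-349-233 + 116 = 3495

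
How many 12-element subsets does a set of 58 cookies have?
C(58,12) = 58!/(12!×46!) = 891794789340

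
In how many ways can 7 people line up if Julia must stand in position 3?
Fix one position: (7-1)! = 720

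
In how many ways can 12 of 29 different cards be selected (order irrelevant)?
C(29,12) = 29!/(12!×17!) = 51895935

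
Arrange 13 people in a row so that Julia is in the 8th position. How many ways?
Fix one position: (13-1)! = 479001600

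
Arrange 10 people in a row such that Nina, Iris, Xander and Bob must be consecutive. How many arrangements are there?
Treat the 4 as one block: (10-4+1)! × 4! = 5040 × 24 = 120960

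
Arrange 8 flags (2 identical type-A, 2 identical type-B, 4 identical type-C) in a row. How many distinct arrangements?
8! / (2! × 2! × 4!) = 420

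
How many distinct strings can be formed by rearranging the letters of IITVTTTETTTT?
12! / (8! × 1! × 1! × 2!) = 5940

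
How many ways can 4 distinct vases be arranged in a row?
4! = 24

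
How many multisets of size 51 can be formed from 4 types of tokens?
C(51+4-1, 4-1) = C(54, 3) = 24804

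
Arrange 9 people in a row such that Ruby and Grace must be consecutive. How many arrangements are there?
Treat the 2 as one block: (9-2+1)! × 2! = 40320 × 2 = 80640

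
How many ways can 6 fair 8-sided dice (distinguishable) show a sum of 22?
Coefficient of x^22 in (x + x² + ... + x^8)^6. By inclusion-exclusion on dice exceeding 8: Σ_j (-1)^j C(6,j)·C(22-1-8j, 5) = C(6,0)·C(21,5) - C(6,1)·C(13,5) + C(6,2)·C(5,5) = 1·20349 - 6·1287 + 15·1 = 12642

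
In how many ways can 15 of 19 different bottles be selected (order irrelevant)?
C(19,15) = 19!/(15!×4!) = 3876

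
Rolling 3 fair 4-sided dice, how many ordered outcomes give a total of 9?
Coefficient of x^9 in (x + x² + ... + x^4)^3. By inclusion-exclusion on dice exceeding 4: Σ_j (-1)^j C(3,j)·C(9-1-4j, 2) = C(3,0)·C(8,2) - C(3,1)·C(4,2) = 1·28 - 3·6 = 10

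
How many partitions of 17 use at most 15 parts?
By conjugation, equals partitions of 17 into parts ≤ 15. Let r_j(i) = number of partitions of i into parts ≤ j, for i = 0..17. r_1(i) = 1 for all i; r_j(i) = r_{j-1}(i) + r_j(i-j). Rows j = 2..15: ≤2: 1 1 2 2 3 3 4 4 5 5 6 6 7 7 8 8 9 9; ≤3: 1 1 2 3 4 5 7 8 10 12 14 16 19 21 24 27 30 33; ≤4: 1 1 2 3 5 6 9 11 15 18 23 27 34 39 47 54 64 72; ≤5: 1 1 2 3 5 7 10 13 18 23 30 37 47 57 70 84 101 119; ≤6: 1 1 2 3 5 7 11 14 20 26 35 44 58 71 90 110 136 163; ≤7: 1 1 2 3 5 7 11 15 21 28 38 49 65 82 105 131 164 201; ≤8: 1 1 2 3 5 7 11 15 22 29 40 52 70 89 116 146 186 230; ≤9: 1 1 2 3 5 7 11 15 22 30 41 54 73 94 123 157 201 252; ≤10: 1 1 2 3 5 7 11 15 22 30 42 55 75 97 128 164 212 267; ≤11: 1 1 2 3 5 7 11 15 22 30 42 56 76 99 131 169 219 278; ≤12: 1 1 2 3 5 7 11 15 22 30 42 56 77 100 133 172 224 285; ≤13: 1 1 2 3 5 7 11 15 22 30 42 56 77 101 134 174 227 290; ≤14: 1 1 2 3 5 7 11 15 22 30 42 56 77 101 135 175 229 293; ≤15: 1 1 2 3 5 7 11 15 22 30 42 56 77 101 135 176 230 295. r_15(17) = 295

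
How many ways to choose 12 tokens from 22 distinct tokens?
C(22,12) = 22!/(12!×10!) = 646646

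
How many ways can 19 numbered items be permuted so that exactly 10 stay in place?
Choose the 10 fixed points C(19,10) = 92378, derange the rest: !9 = Σ_{j=0}^{9} (-1)^j·9!/j! = 362880 - 362880 + 181440 - 60480 + 15120 - 3024 + 504 - 72 + 9 - 1 = 133496. Product = 92378 × 133496 = 12332093488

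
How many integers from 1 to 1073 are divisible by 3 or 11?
⌊1073/3⌋ + ⌊1073/11⌋ - ⌊1073/33⌋ = 357 + 97 - 32 = 422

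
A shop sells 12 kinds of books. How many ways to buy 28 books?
C(28+12-1, 12-1) = C(39, 11) = 1676056044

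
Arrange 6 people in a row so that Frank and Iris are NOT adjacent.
Total - adjacent = 6! - (6-1)!×2 = 720 - 240 = 480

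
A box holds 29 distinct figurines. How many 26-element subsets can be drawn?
C(29,26) = 29!/(26!×3!) = 3654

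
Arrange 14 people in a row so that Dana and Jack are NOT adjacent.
Total - adjacent = 14! - (14-1)!×2 = 87178291200 - 12454041600 = 74724249600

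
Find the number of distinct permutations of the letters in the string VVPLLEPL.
8! / (1! × 2! × 3! × 2!) = 1680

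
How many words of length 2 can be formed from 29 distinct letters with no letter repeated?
P(29,2) = 29!/(29-2)! = 812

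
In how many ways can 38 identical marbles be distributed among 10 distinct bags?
C(38+10-1, 10-1) = C(47, 9) = 1362649145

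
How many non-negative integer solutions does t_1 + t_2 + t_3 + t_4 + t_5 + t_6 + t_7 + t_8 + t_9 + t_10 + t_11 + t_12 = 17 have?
C(17+12-1, 12-1) = C(28, 11) = 21474180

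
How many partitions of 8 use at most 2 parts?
By conjugation, equals partitions of 8 into parts ≤ 2. Let r_j(i) = number of partitions of i into parts ≤ j, for i = 0..8. r_1(i) = 1 for all i; r_j(i) = r_{j-1}(i) + r_j(i-j). Rows j = 2..2: ≤2: 1 1 2 2 3 3 4 4 5. r_2(8) = 5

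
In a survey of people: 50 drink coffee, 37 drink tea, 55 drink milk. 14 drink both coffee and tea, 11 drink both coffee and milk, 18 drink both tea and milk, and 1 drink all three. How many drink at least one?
|A∪B∪C| = 50+37+55-14-11-18+1 = 100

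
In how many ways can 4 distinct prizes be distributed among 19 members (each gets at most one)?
P(19,4) = 19!/(19-4)! = 93024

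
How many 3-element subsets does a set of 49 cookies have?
C(49,3) = 49!/(3!×46!) = 18424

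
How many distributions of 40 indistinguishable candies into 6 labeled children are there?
C(40+6-1, 6-1) = C(45, 5) = 1221759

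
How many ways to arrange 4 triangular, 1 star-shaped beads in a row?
5! / (4! × 1!) = 5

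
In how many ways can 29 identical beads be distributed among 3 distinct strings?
C(29+3-1, 3-1) = C(31, 2) = 465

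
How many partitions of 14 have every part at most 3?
Let r_j(i) = number of partitions of i into parts ≤ j, for i = 0..14. r_1(i) = 1 for all i; r_j(i) = r_{j-1}(i) + r_j(i-j). Rows j = 2..3: ≤2: 1 1 2 2 3 3 4 4 5 5 6 6 7 7 8; ≤3: 1 1 2 3 4 5 7 8 10 12 14 16 19 21 24. r_3(14) = 24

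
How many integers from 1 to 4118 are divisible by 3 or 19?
⌊4118/3⌋ + ⌊4118/19⌋ - ⌊4118/57⌋ = 1372 + 216 - 72 = 1516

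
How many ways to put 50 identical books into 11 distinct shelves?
C(50+11-1, 11-1) = C(60, 10) = 75394027566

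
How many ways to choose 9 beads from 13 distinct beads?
C(13,9) = 13!/(9!×4!) = 715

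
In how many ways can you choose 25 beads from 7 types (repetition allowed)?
C(25+7-1, 7-1) = C(31, 6) = 736281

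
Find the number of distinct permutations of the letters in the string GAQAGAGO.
8! / (3! × 1! × 3! × 1!) = 1120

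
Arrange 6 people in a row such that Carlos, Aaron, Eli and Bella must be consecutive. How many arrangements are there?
Treat the 4 as one block: (6-4+1)! × 4! = 6 × 24 = 144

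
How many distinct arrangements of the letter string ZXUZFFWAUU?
10! / (2! × 1! × 2! × 1! × 3! × 1!) = 151200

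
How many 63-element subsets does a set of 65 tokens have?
C(65,63) = 65!/(63!×2!) = 2080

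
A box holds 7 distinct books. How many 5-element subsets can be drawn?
C(7,5) = 7!/(5!×2!) = 21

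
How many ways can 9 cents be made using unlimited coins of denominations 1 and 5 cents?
Coefficient of x^9 in 1/(1-x^1) · 1/(1-x^5). Use j coins of 5 for j = 0..⌊9/5⌋ = 1, the rest in 1s: 1 + 1 = 2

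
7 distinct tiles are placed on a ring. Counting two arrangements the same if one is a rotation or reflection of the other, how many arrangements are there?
(7-1)!/2 = 720/2 = 360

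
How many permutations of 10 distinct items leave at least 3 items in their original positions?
Exactly j fixed points: C(10,j)·!(10-j); sum over j ≥ 3 (derangement numbers via !m = (m-1)·(!(m-1) + !(m-2)): !0..!7 = 1, 0, 1, 2, 9, 44, 265, 1854). Σ_{j=3}^{10} C(10,j)·!(10-j) = C(10,3)·!7 + C(10,4)·!6 + C(10,5)·!5 + C(10,6)·!4 + C(10,7)·!3 + C(10,8)·!2 + C(10,9)·!1 + C(10,10)·!0 = 120·1854 + 210·265 + 252·44 + 210·9 + 120·2 + 45·1 + 10·0 + 1·1 = 291394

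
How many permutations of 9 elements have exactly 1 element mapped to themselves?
Choose the 1 fixed point C(9,1) = 9, derange the rest: !8 = Σ_{j=0}^{8} (-1)^j·8!/j! = 40320 - 40320 + 20160 - 6720 + 1680 - 336 + 56 - 8 + 1 = 14833. Product = 9 × 14833 = 133497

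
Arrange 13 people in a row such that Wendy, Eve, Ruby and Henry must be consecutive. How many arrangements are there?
Treat the 4 as one block: (13-4+1)! × 4! = 3628800 × 24 = 87091200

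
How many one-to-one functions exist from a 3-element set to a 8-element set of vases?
P(8,3) = 8!/(8-3)! = 336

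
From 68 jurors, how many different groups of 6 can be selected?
C(68,6) = 68!/(6!×62!) = 109453344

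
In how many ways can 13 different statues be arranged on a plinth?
13! = 6227020800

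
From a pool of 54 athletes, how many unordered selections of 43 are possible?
C(54,43) = 54!/(43!×11!) = 95722852680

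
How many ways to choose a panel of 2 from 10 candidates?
C(10,2) = 10!/(2!×8!) = 45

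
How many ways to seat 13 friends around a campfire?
Circular: fix one position, arrange the rest. (13-1)! = 479001600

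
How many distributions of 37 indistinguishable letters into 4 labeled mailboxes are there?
C(37+4-1, 4-1) = C(40, 3) = 9880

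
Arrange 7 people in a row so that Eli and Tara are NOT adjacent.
Total - adjacent = 7! - (7-1)!×2 = 5040 - 1440 = 3600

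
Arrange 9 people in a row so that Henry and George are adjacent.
Treat as block: (9-1)! × 2! = 40320 × 2 = 80640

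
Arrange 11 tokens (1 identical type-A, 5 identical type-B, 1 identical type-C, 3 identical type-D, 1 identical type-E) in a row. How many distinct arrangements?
11! / (1! × 5! × 1! × 3! × 1!) = 55440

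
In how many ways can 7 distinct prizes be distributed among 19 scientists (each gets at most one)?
P(19,7) = 19!/(19-7)! = 253955520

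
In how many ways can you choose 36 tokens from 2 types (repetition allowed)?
C(36+2-1, 2-1) = C(37, 1) = 37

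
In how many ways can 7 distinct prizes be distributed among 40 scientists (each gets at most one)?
P(40,7) = 40!/(40-7)! = 93963542400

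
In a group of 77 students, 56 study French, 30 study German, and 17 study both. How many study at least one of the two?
|A∪B| = |A| + |B| - |A∩B| = 56 + 30 - 17 = 69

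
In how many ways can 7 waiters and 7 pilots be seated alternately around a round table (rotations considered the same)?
Fix one of the waiters: (7-1)! ways for the remaining waiters, × 7! ways for the pilots = 720 × 5040 = 3628800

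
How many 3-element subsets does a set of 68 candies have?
C(68,3) = 68!/(3!×65!) = 50116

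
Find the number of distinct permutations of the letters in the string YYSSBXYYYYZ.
11! / (1! × 1! × 1! × 2! × 6!) = 27720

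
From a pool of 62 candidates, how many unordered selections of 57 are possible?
C(62,57) = 62!/(57!×5!) = 6471002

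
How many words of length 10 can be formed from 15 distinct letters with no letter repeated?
P(15,10) = 15!/(15-10)! = 10897286400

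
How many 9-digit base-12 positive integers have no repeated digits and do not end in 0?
Last digit: 11 nonzero choices. First digit: 10 (nonzero, ≠last). Middle 7: P(10,7) = 604800. Total = 66528000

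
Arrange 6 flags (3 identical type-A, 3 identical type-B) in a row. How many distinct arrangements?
6! / (3! × 3!) = 20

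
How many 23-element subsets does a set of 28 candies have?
C(28,23) = 28!/(23!×5!) = 98280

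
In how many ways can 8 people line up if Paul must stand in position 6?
Fix one position: (8-1)! = 5040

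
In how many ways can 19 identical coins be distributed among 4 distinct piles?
C(19+4-1, 4-1) = C(22, 3) = 1540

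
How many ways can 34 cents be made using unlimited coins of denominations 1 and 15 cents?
Coefficient of x^34 in 1/(1-x^1) · 1/(1-x^15). Use j coins of 15 for j = 0..⌊34/15⌋ = 2, the rest in 1s: 2 + 1 = 3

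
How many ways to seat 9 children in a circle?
Circular: fix one position, arrange the rest. (9-1)! = 40320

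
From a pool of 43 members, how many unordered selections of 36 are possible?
C(43,36) = 43!/(36!×7!) = 32224114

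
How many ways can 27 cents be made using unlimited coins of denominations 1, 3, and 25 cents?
Coefficient of x^27 in 1/(1-x^1) · 1/(1-x^3) · 1/(1-x^25). Case on j = number of 25-cent coins (j = 0..1); remainder r = 27 - 25j is made from {1,3} in ⌊r/3⌋+1 ways. r = 27, 2 → 10 + 1 = 11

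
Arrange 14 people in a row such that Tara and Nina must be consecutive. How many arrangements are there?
Treat the 2 as one block: (14-2+1)! × 2! = 6227020800 × 2 = 12454041600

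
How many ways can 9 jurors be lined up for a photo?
9! = 362880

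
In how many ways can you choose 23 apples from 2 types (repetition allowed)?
C(23+2-1, 2-1) = C(24, 1) = 24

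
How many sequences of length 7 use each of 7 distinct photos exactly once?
7! = 5040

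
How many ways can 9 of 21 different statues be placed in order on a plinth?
P(21,9) = 21!/(21-9)! = 106661318400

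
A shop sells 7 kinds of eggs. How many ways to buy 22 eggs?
C(22+7-1, 7-1) = C(28, 6) = 376740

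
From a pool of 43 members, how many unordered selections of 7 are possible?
C(43,7) = 43!/(7!×36!) = 32224114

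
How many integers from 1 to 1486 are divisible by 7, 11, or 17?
⌊1486/7⌋+⌊1486/11⌋+⌊1486/17⌋ - ⌊1486/77⌋-⌊1486/119⌋-⌊1486/187⌋ + ⌊1486/1309⌋ = 212+135+87 - 19-12-7 + 1 = 397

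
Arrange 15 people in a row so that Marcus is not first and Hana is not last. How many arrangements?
By inclusion-exclusion: 15! - 2×(15-1)! + (15-2)! = 1307674368000 - 174356582400 + 6227020800 = 1139544806400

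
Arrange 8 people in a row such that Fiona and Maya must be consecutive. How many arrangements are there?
Treat the 2 as one block: (8-2+1)! × 2! = 5040 × 2 = 10080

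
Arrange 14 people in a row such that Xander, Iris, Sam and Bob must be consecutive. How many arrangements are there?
Treat the 4 as one block: (14-4+1)! × 4! = 39916800 × 24 = 958003200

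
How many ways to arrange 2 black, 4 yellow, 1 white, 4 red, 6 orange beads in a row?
17! / (2! × 4! × 1! × 4! × 6!) = 428828400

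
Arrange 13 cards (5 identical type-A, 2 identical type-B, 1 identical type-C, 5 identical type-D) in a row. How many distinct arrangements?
13! / (5! × 2! × 1! × 5!) = 216216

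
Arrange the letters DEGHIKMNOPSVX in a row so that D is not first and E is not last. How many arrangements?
By inclusion-exclusion: 13! - 2×(13-1)! + (13-2)! = 6227020800 - 958003200 + 39916800 = 5308934400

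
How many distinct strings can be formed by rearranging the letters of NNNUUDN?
7! / (2! × 1! × 4!) = 105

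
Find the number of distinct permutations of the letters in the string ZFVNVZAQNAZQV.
13! / (3! × 1! × 2! × 2! × 3! × 2!) = 21621600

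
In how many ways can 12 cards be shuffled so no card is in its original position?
!12 = Σ_{j=0}^{12} (-1)^j·12!/j! = 479001600 - 479001600 + 239500800 - 79833600 + 19958400 - 3991680 + 665280 - 95040 + 11880 - 1320 + 132 - 12 + 1 = 176214841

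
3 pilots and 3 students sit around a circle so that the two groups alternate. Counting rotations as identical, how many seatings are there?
Fix one of the pilots: (3-1)! ways for the remaining pilots, × 3! ways for the students = 2 × 6 = 12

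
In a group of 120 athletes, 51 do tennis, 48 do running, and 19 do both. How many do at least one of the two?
|A∪B| = |A| + |B| - |A∩B| = 51 + 48 - 19 = 80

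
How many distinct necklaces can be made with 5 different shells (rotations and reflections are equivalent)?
(5-1)!/2 = 24/2 = 12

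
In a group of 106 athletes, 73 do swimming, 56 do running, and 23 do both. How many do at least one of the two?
|A∪B| = |A| + |B| - |A∩B| = 73 + 56 - 23 = 106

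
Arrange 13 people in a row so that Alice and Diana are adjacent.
Treat as block: (13-1)! × 2! = 479001600 × 2 = 958003200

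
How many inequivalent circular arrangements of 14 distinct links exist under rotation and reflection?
(14-1)!/2 = 6227020800/2 = 3113510400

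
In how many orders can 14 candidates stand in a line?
14! = 87178291200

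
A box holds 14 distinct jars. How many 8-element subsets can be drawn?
C(14,8) = 14!/(8!×6!) = 3003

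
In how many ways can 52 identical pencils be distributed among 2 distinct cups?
C(52+2-1, 2-1) = C(53, 1) = 53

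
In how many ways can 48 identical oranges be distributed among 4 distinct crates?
C(48+4-1, 4-1) = C(51, 3) = 20825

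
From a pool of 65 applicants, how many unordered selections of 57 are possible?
C(65,57) = 65!/(57!×8!) = 5047381560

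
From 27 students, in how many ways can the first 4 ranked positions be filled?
P(27,4) = 27!/(27-4)! = 421200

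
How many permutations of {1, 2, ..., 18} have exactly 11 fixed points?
Choose the 11 fixed points C(18,11) = 31824, derange the rest: !7 = Σ_{j=0}^{7} (-1)^j·7!/j! = 5040 - 5040 + 2520 - 840 + 210 - 42 + 7 - 1 = 1854. Product = 31824 × 1854 = 59001696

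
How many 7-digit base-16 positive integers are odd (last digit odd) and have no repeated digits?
Last∈{1,3,5,7,9,11,13,15}. Last=0: 0. Last nonzero: 8×14×P(14,5) = 26906880. Total = 26906880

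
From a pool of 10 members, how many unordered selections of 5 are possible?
C(10,5) = 10!/(5!×5!) = 252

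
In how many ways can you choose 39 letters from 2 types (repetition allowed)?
C(39+2-1, 2-1) = C(40, 1) = 40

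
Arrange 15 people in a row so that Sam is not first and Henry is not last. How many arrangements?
By inclusion-exclusion: 15! - 2×(15-1)! + (15-2)! = 1307674368000 - 174356582400 + 6227020800 = 1139544806400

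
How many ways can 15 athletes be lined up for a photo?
15! = 1307674368000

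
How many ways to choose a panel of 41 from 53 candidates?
C(53,41) = 53!/(41!×12!) = 266783135710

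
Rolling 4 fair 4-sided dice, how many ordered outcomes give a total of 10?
Coefficient of x^10 in (x + x² + ... + x^4)^4. By inclusion-exclusion on dice exceeding 4: Σ_j (-1)^j C(4,j)·C(10-1-4j, 3) = C(4,0)·C(9,3) - C(4,1)·C(5,3) = 1·84 - 4·10 = 44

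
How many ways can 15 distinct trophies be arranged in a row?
15! = 1307674368000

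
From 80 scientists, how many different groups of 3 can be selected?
C(80,3) = 80!/(3!×77!) = 82160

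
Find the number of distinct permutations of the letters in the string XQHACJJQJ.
9! / (1! × 1! × 3! × 1! × 2! × 1!) = 30240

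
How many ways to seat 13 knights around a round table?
Circular: fix one position, arrange the rest. (13-1)! = 479001600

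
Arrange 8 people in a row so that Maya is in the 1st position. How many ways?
Fix one position: (8-1)! = 5040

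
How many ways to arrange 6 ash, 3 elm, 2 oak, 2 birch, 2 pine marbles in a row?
15! / (6! × 3! × 2! × 2! × 2!) = 37837800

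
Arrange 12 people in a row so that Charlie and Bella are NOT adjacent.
Total - adjacent = 12! - (12-1)!×2 = 479001600 - 79833600 = 399168000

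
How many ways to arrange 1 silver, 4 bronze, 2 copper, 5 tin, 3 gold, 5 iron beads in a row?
20! / (1! × 4! × 2! × 5! × 3! × 5!) = 586637251200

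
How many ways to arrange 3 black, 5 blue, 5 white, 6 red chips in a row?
19! / (3! × 5! × 5! × 6!) = 1955457504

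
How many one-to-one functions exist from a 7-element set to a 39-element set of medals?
P(39,7) = 39!/(39-7)! = 77519922480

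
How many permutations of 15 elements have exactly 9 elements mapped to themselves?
Choose the 9 fixed points C(15,9) = 5005, derange the rest: !6 = Σ_{j=0}^{6} (-1)^j·6!/j! = 720 - 720 + 360 - 120 + 30 - 6 + 1 = 265. Product = 5005 × 265 = 1326325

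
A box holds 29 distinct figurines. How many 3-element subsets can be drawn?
C(29,3) = 29!/(3!×26!) = 3654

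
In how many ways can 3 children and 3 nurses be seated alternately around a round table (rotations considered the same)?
Fix one of the children: (3-1)! ways for the remaining children, × 3! ways for the nurses = 2 × 6 = 12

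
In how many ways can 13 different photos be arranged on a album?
13! = 6227020800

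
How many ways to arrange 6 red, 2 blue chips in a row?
8! / (6! × 2!) = 28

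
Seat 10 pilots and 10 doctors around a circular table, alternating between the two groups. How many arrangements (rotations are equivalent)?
Fix one of the pilots: (10-1)! ways for the remaining pilots, × 10! ways for the doctors = 362880 × 3628800 = 1316818944000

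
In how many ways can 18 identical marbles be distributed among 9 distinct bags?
C(18+9-1, 9-1) = C(26, 8) = 1562275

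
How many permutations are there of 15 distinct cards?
15! = 1307674368000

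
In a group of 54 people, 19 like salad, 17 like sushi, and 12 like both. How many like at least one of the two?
|A∪B| = |A| + |B| - |A∩B| = 19 + 17 - 12 = 24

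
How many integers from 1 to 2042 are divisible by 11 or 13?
⌊2042/11⌋ + ⌊2042/13⌋ - ⌊2042/143⌋ = 185 + 157 - 14 = 328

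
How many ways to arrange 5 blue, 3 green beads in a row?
8! / (5! × 3!) = 56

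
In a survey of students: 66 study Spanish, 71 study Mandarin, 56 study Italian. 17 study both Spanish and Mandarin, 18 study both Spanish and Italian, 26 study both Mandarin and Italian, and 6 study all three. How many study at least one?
|A∪B∪C| = 66+71+56-17-18-26+6 = 138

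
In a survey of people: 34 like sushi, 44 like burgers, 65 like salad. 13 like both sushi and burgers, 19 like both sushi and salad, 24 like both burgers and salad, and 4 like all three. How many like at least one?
|A∪B∪C| = 34+44+65-13-19-24+4 = 91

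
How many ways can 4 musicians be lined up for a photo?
4! = 24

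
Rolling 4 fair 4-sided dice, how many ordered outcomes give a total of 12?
Coefficient of x^12 in (x + x² + ... + x^4)^4. By inclusion-exclusion on dice exceeding 4: Σ_j (-1)^j C(4,j)·C(12-1-4j, 3) = C(4,0)·C(11,3) - C(4,1)·C(7,3) + C(4,2)·C(3,3) = 1·165 - 4·35 + 6·1 = 31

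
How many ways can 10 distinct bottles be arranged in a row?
10! = 3628800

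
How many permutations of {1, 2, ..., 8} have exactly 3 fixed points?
Choose the 3 fixed points C(8,3) = 56, derange the rest: !5 = Σ_{j=0}^{5} (-1)^j·5!/j! = 120 - 120 + 60 - 20 + 5 - 1 = 44. Product = 56 × 44 = 2464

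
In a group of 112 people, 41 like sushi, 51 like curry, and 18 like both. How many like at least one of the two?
|A∪B| = |A| + |B| - |A∩B| = 41 + 51 - 18 = 74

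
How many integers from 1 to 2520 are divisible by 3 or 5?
⌊2520/3⌋ + ⌊2520/5⌋ - ⌊2520/15⌋ = 840 + 504 - 168 = 1176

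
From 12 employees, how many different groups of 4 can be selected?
C(12,4) = 12!/(4!×8!) = 495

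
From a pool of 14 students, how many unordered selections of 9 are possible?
C(14,9) = 14!/(9!×5!) = 2002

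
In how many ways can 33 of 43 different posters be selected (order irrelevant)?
C(43,33) = 43!/(33!×10!) = 1917334783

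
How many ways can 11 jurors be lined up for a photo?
11! = 39916800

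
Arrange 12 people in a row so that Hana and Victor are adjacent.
Treat as block: (12-1)! × 2! = 39916800 × 2 = 79833600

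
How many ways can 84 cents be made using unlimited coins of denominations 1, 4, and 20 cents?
Coefficient of x^84 in 1/(1-x^1) · 1/(1-x^4) · 1/(1-x^20). Case on j = number of 20-cent coins (j = 0..4); remainder r = 84 - 20j is made from {1,4} in ⌊r/4⌋+1 ways. r = 84, 64, 44, 24, 4 → 22 + 17 + 12 + 7 + 2 = 60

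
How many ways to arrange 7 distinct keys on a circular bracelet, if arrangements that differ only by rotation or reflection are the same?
(7-1)!/2 = 720/2 = 360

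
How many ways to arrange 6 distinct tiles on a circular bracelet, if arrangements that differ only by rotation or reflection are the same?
(6-1)!/2 = 120/2 = 60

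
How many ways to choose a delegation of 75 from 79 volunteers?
C(79,75) = 79!/(75!×4!) = 1502501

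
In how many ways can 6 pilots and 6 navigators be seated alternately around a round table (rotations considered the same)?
Fix one of the pilots: (6-1)! ways for the remaining pilots, × 6! ways for the navigators = 120 × 720 = 86400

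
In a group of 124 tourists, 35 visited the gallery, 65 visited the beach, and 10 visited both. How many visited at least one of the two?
|A∪B| = |A| + |B| - |A∩B| = 35 + 65 - 10 = 90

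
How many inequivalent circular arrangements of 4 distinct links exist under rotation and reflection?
(4-1)!/2 = 6/2 = 3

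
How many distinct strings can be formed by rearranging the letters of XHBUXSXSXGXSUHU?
15! / (1! × 5! × 3! × 1! × 3! × 2!) = 151351200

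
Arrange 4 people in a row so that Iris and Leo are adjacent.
Treat as block: (4-1)! × 2! = 6 × 2 = 12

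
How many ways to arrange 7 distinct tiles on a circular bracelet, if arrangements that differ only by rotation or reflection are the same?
(7-1)!/2 = 720/2 = 360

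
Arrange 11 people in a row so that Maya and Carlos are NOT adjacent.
Total - adjacent = 11! - (11-1)!×2 = 39916800 - 7257600 = 32659200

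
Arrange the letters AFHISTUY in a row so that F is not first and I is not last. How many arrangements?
By inclusion-exclusion: 8! - 2×(8-1)! + (8-2)! = 40320 - 10080 + 720 = 30960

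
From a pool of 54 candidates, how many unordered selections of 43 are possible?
C(54,43) = 54!/(43!×11!) = 95722852680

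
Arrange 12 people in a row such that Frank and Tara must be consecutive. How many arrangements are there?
Treat the 2 as one block: (12-2+1)! × 2! = 39916800 × 2 = 79833600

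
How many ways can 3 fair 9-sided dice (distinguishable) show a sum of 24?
Coefficient of x^24 in (x + x² + ... + x^9)^3. By inclusion-exclusion on dice exceeding 9: Σ_j (-1)^j C(3,j)·C(24-1-9j, 2) = C(3,0)·C(23,2) - C(3,1)·C(14,2) + C(3,2)·C(5,2) = 1·253 - 3·91 + 3·10 = 10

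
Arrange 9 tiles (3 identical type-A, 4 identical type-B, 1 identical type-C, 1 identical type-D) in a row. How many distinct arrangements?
9! / (3! × 4! × 1! × 1!) = 2520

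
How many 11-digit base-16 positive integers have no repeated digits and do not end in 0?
Last digit: 15 nonzero choices. First digit: 14 (nonzero, ≠last). Middle 9: P(14,9) = 726485760. Total = 152562009600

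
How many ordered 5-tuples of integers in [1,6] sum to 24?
Coefficient of x^24 in (x + x² + ... + x^6)^5. By inclusion-exclusion on dice exceeding 6: Σ_j (-1)^j C(5,j)·C(24-1-6j, 4) = C(5,0)·C(23,4) - C(5,1)·C(17,4) + C(5,2)·C(11,4) - C(5,3)·C(5,4) = 1·8855 - 5·2380 + 10·330 - 10·5 = 205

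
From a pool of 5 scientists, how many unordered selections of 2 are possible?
C(5,2) = 5!/(2!×3!) = 10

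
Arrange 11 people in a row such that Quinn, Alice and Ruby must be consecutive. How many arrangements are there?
Treat the 3 as one block: (11-3+1)! × 3! = 362880 × 6 = 2177280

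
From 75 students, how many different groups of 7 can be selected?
C(75,7) = 75!/(7!×68!) = 1984829850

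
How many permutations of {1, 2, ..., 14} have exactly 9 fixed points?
Choose the 9 fixed points C(14,9) = 2002, derange the rest: !5 = Σ_{j=0}^{5} (-1)^j·5!/j! = 120 - 120 + 60 - 20 + 5 - 1 = 44. Product = 2002 × 44 = 88088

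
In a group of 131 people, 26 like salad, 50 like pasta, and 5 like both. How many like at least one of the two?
|A∪B| = |A| + |B| - |A∩B| = 26 + 50 - 5 = 71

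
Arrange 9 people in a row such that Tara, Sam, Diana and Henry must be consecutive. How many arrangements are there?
Treat the 4 as one block: (9-4+1)! × 4! = 720 × 24 = 17280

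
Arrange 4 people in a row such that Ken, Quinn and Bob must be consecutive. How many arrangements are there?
Treat the 3 as one block: (4-3+1)! × 3! = 2 × 6 = 12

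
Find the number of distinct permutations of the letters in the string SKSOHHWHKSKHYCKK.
16! / (1! × 1! × 1! × 3! × 5! × 1! × 4!) = 1210809600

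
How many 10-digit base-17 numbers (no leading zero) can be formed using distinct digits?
First digit: 16 choices (nonzero). Then descending: 16 × 16 × 15 × 14 × 13 × 12 × 11 × 10 × 9 × 8 = 66421555200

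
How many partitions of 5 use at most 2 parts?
By conjugation, equals partitions of 5 into parts ≤ 2. Let r_j(i) = number of partitions of i into parts ≤ j, for i = 0..5. r_1(i) = 1 for all i; r_j(i) = r_{j-1}(i) + r_j(i-j). Rows j = 2..2: ≤2: 1 1 2 2 3 3. r_2(5) = 3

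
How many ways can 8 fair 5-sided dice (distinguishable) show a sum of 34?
Coefficient of x^34 in (x + x² + ... + x^5)^8. By inclusion-exclusion on dice exceeding 5: Σ_j (-1)^j C(8,j)·C(34-1-5j, 7) = C(8,0)·C(33,7) - C(8,1)·C(28,7) + C(8,2)·C(23,7) - C(8,3)·C(18,7) + C(8,4)·C(13,7) - C(8,5)·C(8,7) = 1·4272048 - 8·1184040 + 28·245157 - 56·31824 + 70·1716 - 56·8 = 1652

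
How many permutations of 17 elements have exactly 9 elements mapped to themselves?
Choose the 9 fixed points C(17,9) = 24310, derange the rest: !8 = Σ_{j=0}^{8} (-1)^j·8!/j! = 40320 - 40320 + 20160 - 6720 + 1680 - 336 + 56 - 8 + 1 = 14833. Product = 24310 × 14833 = 360590230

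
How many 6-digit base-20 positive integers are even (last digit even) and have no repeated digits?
Last∈{0,2,4,6,8,10,12,14,16,18}. Last=0: 1395360. Last nonzero: 9×18×P(18,4) = 11897280. Total = 13292640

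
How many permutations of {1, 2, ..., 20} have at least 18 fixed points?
Exactly j fixed points: C(20,j)·!(20-j); sum over j ≥ 18 (derangement numbers via !m = (m-1)·(!(m-1) + !(m-2)): !0..!2 = 1, 0, 1). Σ_{j=18}^{20} C(20,j)·!(20-j) = C(20,18)·!2 + C(20,19)·!1 + C(20,20)·!0 = 190·1 + 20·0 + 1·1 = 191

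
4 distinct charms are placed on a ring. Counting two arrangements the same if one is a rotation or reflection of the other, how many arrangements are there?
(4-1)!/2 = 6/2 = 3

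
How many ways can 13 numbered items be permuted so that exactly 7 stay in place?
Choose the 7 fixed points C(13,7) = 1716, derange the rest: !6 = Σ_{j=0}^{6} (-1)^j·6!/j! = 720 - 720 + 360 - 120 + 30 - 6 + 1 = 265. Product = 1716 × 265 = 454740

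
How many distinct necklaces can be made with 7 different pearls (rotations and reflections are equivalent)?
(7-1)!/2 = 720/2 = 360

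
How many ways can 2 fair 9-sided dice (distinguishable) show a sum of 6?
Coefficient of x^6 in (x + x² + ... + x^9)^2. By inclusion-exclusion on dice exceeding 9: Σ_j (-1)^j C(2,j)·C(6-1-9j, 1) = C(2,0)·C(5,1) = 1·5 = 5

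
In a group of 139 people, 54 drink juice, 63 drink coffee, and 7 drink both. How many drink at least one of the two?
|A∪B| = |A| + |B| - |A∩B| = 54 + 63 - 7 = 110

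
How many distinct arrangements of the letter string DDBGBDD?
7! / (4! × 2! × 1!) = 105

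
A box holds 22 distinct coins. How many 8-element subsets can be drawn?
C(22,8) = 22!/(8!×14!) = 319770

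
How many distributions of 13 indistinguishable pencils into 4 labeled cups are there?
C(13+4-1, 4-1) = C(16, 3) = 560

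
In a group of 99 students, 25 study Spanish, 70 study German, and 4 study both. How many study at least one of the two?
|A∪B| = |A| + |B| - |A∩B| = 25 + 70 - 4 = 91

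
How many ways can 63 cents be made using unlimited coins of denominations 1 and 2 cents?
Coefficient of x^63 in 1/(1-x^1) · 1/(1-x^2). Use j coins of 2 for j = 0..⌊63/2⌋ = 31, the rest in 1s: 31 + 1 = 32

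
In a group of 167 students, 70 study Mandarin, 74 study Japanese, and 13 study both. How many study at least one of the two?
|A∪B| = |A| + |B| - |A∩B| = 70 + 74 - 13 = 131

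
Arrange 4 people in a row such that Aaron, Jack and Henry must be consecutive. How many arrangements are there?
Treat the 3 as one block: (4-3+1)! × 3! = 2 × 6 = 12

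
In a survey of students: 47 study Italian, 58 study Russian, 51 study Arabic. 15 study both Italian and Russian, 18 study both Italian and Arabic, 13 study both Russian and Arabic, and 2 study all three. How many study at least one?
|A∪B∪C| = 47+58+51-15-18-13+2 = 112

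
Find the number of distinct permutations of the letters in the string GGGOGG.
6! / (1! × 5!) = 6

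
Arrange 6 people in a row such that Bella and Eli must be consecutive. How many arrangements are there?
Treat the 2 as one block: (6-2+1)! × 2! = 120 × 2 = 240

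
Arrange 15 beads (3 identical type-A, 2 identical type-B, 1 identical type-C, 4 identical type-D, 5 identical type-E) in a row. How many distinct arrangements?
15! / (3! × 2! × 1! × 4! × 5!) = 37837800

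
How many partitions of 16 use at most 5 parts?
By conjugation, equals partitions of 16 into parts ≤ 5. Let r_j(i) = number of partitions of i into parts ≤ j, for i = 0..16. r_1(i) = 1 for all i; r_j(i) = r_{j-1}(i) + r_j(i-j). Rows j = 2..5: ≤2: 1 1 2 2 3 3 4 4 5 5 6 6 7 7 8 8 9; ≤3: 1 1 2 3 4 5 7 8 10 12 14 16 19 21 24 27 30; ≤4: 1 1 2 3 5 6 9 11 15 18 23 27 34 39 47 54 64; ≤5: 1 1 2 3 5 7 10 13 18 23 30 37 47 57 70 84 101. r_5(16) = 101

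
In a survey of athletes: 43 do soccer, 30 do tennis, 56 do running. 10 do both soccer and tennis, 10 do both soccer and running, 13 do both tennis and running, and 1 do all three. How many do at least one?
|A∪B∪C| = 43+30+56-10-10-13+1 = 97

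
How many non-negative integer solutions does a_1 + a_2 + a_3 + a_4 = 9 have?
C(9+4-1, 4-1) = C(12, 3) = 220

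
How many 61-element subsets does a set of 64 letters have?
C(64,61) = 64!/(61!×3!) = 41664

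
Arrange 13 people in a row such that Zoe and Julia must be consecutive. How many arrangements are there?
Treat the 2 as one block: (13-2+1)! × 2! = 479001600 × 2 = 958003200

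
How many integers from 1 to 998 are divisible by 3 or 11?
⌊998/3⌋ + ⌊998/11⌋ - ⌊998/33⌋ = 332 + 90 - 30 = 392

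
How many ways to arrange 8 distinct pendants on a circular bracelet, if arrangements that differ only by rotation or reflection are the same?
(8-1)!/2 = 5040/2 = 2520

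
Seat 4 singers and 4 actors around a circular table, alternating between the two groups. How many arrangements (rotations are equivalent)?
Fix one of the singers: (4-1)! ways for the remaining singers, × 4! ways for the actors = 6 × 24 = 144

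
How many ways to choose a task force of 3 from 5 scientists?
C(5,3) = 5!/(3!×2!) = 10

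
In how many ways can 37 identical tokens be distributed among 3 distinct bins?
C(37+3-1, 3-1) = C(39, 2) = 741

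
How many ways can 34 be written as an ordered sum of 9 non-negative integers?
C(34+9-1, 9-1) = C(42, 8) = 118030185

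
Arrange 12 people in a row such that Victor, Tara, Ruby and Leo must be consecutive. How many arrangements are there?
Treat the 4 as one block: (12-4+1)! × 4! = 362880 × 24 = 8709120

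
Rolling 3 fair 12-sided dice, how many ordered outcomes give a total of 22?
Coefficient of x^22 in (x + x² + ... + x^12)^3. By inclusion-exclusion on dice exceeding 12: Σ_j (-1)^j C(3,j)·C(22-1-12j, 2) = C(3,0)·C(21,2) - C(3,1)·C(9,2) = 1·210 - 3·36 = 102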